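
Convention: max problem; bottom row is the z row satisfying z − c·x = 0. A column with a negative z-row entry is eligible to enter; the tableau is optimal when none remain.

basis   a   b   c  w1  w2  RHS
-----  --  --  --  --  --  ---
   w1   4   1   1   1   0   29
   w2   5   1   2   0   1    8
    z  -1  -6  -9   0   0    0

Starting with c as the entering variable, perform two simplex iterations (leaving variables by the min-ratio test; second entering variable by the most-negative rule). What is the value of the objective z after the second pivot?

Ratio test on column c — row 1: 29/1 = 29; row 2: 8/2 = 4. Minimum is 4 at row 2 (w2 leaves); pivot element 2.
Pivot on row 2; the z-row RHS becomes 0 − (-9)·4 = 36.
Next entering variable (most negative z-row entry -3/2): b.
Ratio test on column b — row 1: 25/(1/2) = 50; row 2: 4/(1/2) = 8. Minimum is 8 at row 2 (c leaves); pivot element 1/2.
After the second pivot the z-row RHS is 36 − (-3/2)·8 = 48.

48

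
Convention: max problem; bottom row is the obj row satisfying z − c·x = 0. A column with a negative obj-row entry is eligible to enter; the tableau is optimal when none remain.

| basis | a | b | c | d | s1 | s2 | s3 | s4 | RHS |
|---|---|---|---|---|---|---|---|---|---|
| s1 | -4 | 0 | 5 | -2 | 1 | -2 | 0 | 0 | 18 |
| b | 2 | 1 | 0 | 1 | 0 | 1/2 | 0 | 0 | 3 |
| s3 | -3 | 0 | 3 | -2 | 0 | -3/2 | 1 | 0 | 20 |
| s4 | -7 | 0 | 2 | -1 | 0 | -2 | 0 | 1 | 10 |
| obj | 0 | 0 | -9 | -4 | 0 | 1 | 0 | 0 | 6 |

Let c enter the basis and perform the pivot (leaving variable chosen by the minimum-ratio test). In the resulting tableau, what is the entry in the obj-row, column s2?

-13/5

Ratio test on column c — row 1: 18/5 = 18/5; row 2: entry 0 ≤ 0; row 3: 20/3 = 20/3; row 4: 10/2 = 5. Minimum is 18/5 at row 1 (s1 leaves); pivot element 5.
Divide row 1 by 5; eliminate column c from the other rows.
obj-row update in column s2: 1 − (-9)·(-2/5) = -13/5.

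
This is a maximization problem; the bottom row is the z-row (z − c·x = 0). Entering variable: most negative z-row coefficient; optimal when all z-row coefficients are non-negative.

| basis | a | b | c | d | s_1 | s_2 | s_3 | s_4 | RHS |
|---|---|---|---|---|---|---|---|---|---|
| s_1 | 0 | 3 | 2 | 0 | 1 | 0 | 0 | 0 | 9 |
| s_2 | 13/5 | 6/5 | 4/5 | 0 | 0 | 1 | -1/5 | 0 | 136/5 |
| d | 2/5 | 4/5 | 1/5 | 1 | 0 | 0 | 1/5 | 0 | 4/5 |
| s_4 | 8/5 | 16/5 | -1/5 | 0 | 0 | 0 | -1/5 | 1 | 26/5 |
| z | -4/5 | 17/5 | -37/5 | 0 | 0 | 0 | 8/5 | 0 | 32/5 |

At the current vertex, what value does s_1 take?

9

s_1 is basic (row 1); its value is the RHS of that row, 9.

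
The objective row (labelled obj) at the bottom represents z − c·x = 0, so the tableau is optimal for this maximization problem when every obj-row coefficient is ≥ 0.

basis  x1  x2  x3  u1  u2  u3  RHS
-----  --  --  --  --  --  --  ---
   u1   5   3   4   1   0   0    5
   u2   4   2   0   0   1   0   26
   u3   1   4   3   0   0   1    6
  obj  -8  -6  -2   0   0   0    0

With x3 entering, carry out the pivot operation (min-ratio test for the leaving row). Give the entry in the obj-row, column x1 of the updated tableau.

-11/2

Ratio test on column x3 — row 1: 5/4 = 5/4; row 2: entry 0 ≤ 0; row 3: 6/3 = 2. Minimum is 5/4 at row 1 (u1 leaves); pivot element 4.
Divide row 1 by 4; eliminate column x3 from the other rows.
obj-row update in column x1: -8 − (-2)·(5/4) = -11/2.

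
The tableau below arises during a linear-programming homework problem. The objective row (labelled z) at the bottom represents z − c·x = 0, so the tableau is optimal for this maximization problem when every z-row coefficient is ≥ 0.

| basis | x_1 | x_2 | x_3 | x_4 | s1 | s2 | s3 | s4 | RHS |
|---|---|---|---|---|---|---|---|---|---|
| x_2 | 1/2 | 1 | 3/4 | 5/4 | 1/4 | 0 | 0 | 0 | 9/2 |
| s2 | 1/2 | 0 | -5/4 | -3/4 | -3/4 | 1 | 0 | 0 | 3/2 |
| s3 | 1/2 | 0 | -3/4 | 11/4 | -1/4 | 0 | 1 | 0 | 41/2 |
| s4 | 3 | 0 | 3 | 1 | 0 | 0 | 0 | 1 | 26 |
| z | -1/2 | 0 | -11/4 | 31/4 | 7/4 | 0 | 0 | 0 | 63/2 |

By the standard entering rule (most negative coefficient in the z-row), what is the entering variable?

Negative z-row entries: x_1: -1/2, x_3: -11/4.
The most negative is -11/4 in column x_3, so x_3 enters.

x_3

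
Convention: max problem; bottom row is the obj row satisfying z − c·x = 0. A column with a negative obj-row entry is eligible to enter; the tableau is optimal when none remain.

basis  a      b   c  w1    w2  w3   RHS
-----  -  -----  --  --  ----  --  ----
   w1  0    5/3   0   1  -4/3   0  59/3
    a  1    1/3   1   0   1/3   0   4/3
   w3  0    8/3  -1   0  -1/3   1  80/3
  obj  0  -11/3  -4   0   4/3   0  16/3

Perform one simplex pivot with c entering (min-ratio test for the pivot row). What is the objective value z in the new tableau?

32/3

Ratio test on column c — row 1: entry 0 ≤ 0; row 2: (4/3)/1 = 4/3; row 3: entry -1 ≤ 0. Minimum is 4/3 at row 2 (a leaves); pivot element 1.
Pivot on row 2; the obj-row RHS becomes 16/3 − (-4)·(4/3) = 32/3.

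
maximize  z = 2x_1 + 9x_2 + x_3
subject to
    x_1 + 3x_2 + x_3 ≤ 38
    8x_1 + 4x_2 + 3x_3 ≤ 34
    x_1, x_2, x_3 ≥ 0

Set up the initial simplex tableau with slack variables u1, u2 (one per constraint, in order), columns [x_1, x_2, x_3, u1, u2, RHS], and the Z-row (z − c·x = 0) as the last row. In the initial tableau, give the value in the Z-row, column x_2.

-9

The Z-row carries the negated objective coefficients: the x_2 entry is -9.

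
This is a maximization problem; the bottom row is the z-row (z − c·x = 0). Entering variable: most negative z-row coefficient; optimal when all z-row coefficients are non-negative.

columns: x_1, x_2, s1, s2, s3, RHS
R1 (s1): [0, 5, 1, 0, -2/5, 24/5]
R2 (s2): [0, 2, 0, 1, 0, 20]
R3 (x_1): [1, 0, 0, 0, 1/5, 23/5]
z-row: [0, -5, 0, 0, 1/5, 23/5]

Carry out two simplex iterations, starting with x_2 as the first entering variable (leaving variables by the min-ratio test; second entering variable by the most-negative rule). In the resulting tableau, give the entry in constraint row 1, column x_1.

2/5

Ratio test on column x_2 — row 1: (24/5)/5 = 24/25; row 2: 20/2 = 10; row 3: entry 0 ≤ 0. Minimum is 24/25 at row 1 (s1 leaves); pivot element 5.
Divide row 1 by 5; eliminate column x_2 from the other rows.
Second iteration: most negative z-row entry is -1/5 in column s3, so s3 enters.
Ratio test on column s3 — row 1: entry -2/25 ≤ 0; row 2: (452/25)/(4/25) = 113; row 3: (23/5)/(1/5) = 23. Minimum is 23 at row 3 (x_1 leaves); pivot element 1/5.
Divide row 3 by 1/5; eliminate column s3 from the other rows.
After both pivots, the entry at constraint row 1, column x_1 is 2/5.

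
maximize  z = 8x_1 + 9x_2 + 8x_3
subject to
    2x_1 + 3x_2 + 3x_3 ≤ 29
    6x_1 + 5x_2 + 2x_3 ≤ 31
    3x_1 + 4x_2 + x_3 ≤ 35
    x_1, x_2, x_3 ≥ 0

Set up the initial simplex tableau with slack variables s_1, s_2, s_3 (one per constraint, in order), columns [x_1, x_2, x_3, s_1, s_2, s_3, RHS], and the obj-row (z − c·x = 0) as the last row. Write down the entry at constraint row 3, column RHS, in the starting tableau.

The RHS of constraint 3 is b_3 = 35.

35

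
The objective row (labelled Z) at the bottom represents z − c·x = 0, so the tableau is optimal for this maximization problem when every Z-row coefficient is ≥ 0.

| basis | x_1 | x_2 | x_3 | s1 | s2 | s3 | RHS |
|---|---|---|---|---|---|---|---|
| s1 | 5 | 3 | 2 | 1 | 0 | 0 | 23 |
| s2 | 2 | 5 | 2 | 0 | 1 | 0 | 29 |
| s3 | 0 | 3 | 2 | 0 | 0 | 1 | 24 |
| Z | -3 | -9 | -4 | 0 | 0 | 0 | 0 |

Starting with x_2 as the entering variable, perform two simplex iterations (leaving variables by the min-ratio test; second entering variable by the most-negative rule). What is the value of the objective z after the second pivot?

Ratio test on column x_2 — row 1: 23/3 = 23/3; row 2: 29/5 = 29/5; row 3: 24/3 = 8. Minimum is 29/5 at row 2 (s2 leaves); pivot element 5.
Pivot on row 2; the Z-row RHS becomes 0 − (-9)·(29/5) = 261/5.
Next entering variable (most negative Z-row entry -2/5): x_3.
Ratio test on column x_3 — row 1: (28/5)/(4/5) = 7; row 2: (29/5)/(2/5) = 29/2; row 3: (33/5)/(4/5) = 33/4. Minimum is 7 at row 1 (s1 leaves); pivot element 4/5.
After the second pivot the Z-row RHS is 261/5 − (-2/5)·7 = 55.

55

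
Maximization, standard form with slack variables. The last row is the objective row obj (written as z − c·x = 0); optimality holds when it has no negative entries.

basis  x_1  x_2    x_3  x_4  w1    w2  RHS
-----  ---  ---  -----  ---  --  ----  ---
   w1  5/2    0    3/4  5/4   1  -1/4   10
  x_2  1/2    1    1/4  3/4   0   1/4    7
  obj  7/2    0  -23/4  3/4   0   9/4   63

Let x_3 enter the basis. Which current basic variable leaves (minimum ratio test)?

Column x_3 entries and ratios — w1: 10/(3/4) = 40/3; x_2: 7/(1/4) = 28.
Smallest ratio is 40/3 in the row of w1, so w1 leaves.

w1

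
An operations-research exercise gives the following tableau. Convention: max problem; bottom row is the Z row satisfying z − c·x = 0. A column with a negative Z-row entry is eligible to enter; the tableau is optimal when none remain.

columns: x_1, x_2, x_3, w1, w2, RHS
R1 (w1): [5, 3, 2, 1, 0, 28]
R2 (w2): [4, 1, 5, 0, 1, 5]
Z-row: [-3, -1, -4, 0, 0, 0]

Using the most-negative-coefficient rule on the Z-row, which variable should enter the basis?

x_3

Negative Z-row entries: x_1: -3, x_2: -1, x_3: -4.
The most negative is -4 in column x_3, so x_3 enters.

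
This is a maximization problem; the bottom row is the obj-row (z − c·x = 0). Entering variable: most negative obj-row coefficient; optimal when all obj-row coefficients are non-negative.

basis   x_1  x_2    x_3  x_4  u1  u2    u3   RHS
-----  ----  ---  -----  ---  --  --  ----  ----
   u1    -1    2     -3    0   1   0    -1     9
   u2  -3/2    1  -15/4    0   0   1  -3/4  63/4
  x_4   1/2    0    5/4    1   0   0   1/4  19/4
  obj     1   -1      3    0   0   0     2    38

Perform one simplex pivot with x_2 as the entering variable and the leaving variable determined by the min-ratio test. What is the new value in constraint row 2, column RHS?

Ratio test on column x_2 — row 1: 9/2 = 9/2; row 2: (63/4)/1 = 63/4; row 3: entry 0 ≤ 0. Minimum is 9/2 at row 1 (u1 leaves); pivot element 2.
Divide row 1 by 2; eliminate column x_2 from the other rows.
Row 2 update in column RHS: 63/4 − 1·(9/2) = 45/4.

45/4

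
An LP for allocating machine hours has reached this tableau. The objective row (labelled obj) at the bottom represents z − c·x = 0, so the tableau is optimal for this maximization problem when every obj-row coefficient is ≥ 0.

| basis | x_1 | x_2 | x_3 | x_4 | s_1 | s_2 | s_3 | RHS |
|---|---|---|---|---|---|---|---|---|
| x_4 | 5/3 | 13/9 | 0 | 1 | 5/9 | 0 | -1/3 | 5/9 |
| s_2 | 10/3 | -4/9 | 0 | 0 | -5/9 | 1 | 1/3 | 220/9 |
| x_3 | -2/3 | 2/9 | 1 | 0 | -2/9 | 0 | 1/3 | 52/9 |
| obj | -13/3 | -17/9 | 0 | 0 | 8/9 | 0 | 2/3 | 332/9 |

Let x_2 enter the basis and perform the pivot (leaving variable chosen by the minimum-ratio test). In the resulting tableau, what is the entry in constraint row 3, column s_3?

Ratio test on column x_2 — row 1: (5/9)/(13/9) = 5/13; row 2: entry -4/9 ≤ 0; row 3: (52/9)/(2/9) = 26. Minimum is 5/13 at row 1 (x_4 leaves); pivot element 13/9.
Divide row 1 by 13/9; eliminate column x_2 from the other rows.
Row 3 update in column s_3: 1/3 − (2/9)·(-3/13) = 5/13.

5/13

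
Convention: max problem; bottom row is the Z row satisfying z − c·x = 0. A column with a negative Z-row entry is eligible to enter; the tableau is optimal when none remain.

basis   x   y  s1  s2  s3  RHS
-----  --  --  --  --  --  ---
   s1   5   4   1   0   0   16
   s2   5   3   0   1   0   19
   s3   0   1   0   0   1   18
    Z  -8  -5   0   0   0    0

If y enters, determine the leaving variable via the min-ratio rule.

Column y entries and ratios — s1: 16/4 = 4; s2: 19/3 = 19/3; s3: 18/1 = 18.
Smallest ratio is 4 in the row of s1, so s1 leaves.

s1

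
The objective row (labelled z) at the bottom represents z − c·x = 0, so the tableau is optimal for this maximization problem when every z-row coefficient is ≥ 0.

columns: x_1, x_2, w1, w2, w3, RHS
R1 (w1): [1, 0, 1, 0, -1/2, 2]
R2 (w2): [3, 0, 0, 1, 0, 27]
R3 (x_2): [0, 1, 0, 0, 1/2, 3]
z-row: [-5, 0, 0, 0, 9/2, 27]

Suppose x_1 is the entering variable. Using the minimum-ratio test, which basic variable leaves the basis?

w1

Column x_1 entries and ratios — w1: 2/1 = 2; w2: 27/3 = 9; x_2: 0 ≤ 0, skip.
Smallest ratio is 2 in the row of w1, so w1 leaves.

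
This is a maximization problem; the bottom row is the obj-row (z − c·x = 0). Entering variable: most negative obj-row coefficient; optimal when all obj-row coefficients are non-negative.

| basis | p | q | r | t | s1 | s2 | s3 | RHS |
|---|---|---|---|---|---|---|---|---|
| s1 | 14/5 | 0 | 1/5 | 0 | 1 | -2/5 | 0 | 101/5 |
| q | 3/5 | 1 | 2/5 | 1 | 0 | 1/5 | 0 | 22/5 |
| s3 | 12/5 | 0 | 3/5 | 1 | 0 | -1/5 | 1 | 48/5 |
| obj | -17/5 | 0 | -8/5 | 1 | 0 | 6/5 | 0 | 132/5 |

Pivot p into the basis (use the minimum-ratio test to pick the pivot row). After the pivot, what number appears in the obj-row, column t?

Ratio test on column p — row 1: (101/5)/(14/5) = 101/14; row 2: (22/5)/(3/5) = 22/3; row 3: (48/5)/(12/5) = 4. Minimum is 4 at row 3 (s3 leaves); pivot element 12/5.
Divide row 3 by 12/5; eliminate column p from the other rows.
obj-row update in column t: 1 − (-17/5)·(5/12) = 29/12.

29/12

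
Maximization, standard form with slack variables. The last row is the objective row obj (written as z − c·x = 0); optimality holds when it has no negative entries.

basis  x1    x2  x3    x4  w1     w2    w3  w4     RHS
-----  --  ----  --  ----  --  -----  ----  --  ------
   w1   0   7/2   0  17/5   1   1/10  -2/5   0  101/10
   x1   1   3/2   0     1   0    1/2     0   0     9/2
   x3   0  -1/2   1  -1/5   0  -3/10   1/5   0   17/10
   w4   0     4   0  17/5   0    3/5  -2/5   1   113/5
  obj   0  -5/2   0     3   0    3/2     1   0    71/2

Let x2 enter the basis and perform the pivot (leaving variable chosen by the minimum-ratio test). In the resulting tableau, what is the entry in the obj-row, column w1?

5/7

Ratio test on column x2 — row 1: (101/10)/(7/2) = 101/35; row 2: (9/2)/(3/2) = 3; row 3: entry -1/2 ≤ 0; row 4: (113/5)/4 = 113/20. Minimum is 101/35 at row 1 (w1 leaves); pivot element 7/2.
Divide row 1 by 7/2; eliminate column x2 from the other rows.
obj-row update in column w1: 0 − (-5/2)·(2/7) = 5/7.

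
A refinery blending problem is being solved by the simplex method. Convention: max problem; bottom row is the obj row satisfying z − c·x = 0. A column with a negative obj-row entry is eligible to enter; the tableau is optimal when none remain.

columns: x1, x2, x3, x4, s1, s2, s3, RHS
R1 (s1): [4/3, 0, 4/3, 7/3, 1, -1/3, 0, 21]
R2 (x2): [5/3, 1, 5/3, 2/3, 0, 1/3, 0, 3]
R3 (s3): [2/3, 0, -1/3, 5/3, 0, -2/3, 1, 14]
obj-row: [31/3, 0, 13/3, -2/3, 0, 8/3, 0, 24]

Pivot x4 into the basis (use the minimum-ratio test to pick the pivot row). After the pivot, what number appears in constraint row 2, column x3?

Ratio test on column x4 — row 1: 21/(7/3) = 9; row 2: 3/(2/3) = 9/2; row 3: 14/(5/3) = 42/5. Minimum is 9/2 at row 2 (x2 leaves); pivot element 2/3.
Divide row 2 by 2/3; eliminate column x4 from the other rows.
In the new row 2, the x3 entry is the old entry divided by the pivot: (5/3)/(2/3) = 5/2.

5/2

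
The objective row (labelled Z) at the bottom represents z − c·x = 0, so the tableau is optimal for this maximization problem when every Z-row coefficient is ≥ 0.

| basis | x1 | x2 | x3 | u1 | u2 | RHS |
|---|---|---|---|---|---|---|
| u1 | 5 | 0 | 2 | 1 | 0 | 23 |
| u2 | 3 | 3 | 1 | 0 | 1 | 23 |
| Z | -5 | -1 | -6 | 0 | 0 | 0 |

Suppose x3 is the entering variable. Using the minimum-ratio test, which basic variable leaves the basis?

u1

Column x3 entries and ratios — u1: 23/2 = 23/2; u2: 23/1 = 23.
Smallest ratio is 23/2 in the row of u1, so u1 leaves.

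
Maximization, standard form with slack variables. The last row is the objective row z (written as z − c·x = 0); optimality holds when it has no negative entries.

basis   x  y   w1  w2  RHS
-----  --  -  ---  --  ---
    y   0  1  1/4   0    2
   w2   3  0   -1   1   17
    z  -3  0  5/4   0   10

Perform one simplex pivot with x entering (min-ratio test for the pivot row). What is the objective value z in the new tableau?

27

Ratio test on column x — row 1: entry 0 ≤ 0; row 2: 17/3 = 17/3. Minimum is 17/3 at row 2 (w2 leaves); pivot element 3.
Pivot on row 2; the z-row RHS becomes 10 − (-3)·(17/3) = 27.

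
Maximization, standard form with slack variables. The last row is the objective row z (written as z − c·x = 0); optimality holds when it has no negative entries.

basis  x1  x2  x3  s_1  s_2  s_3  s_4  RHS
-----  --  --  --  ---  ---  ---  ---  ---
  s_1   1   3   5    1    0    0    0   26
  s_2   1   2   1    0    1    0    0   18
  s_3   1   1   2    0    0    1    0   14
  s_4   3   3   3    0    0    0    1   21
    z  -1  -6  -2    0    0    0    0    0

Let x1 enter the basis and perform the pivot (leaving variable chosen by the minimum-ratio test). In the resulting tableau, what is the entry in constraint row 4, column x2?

Ratio test on column x1 — row 1: 26/1 = 26; row 2: 18/1 = 18; row 3: 14/1 = 14; row 4: 21/3 = 7. Minimum is 7 at row 4 (s_4 leaves); pivot element 3.
Divide row 4 by 3; eliminate column x1 from the other rows.
In the new row 4, the x2 entry is the old entry divided by the pivot: 3/3 = 1.

1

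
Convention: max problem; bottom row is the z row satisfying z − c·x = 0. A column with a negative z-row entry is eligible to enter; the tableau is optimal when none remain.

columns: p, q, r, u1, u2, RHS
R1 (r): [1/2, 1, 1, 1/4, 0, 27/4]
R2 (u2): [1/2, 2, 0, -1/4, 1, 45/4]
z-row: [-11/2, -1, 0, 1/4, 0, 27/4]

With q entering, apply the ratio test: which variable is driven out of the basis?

u2

Column q entries and ratios — r: (27/4)/1 = 27/4; u2: (45/4)/2 = 45/8.
Smallest ratio is 45/8 in the row of u2, so u2 leaves.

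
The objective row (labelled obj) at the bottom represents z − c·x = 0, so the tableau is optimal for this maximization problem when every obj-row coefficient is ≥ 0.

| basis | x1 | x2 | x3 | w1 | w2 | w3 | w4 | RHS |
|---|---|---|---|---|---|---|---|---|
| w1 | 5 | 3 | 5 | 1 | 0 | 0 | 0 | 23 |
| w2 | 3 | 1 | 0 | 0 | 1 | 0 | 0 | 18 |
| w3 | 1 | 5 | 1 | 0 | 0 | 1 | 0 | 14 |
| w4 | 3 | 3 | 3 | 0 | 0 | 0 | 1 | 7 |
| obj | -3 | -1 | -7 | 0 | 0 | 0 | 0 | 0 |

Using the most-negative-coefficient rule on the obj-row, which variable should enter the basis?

Negative obj-row entries: x1: -3, x2: -1, x3: -7.
The most negative is -7 in column x3, so x3 enters.

x3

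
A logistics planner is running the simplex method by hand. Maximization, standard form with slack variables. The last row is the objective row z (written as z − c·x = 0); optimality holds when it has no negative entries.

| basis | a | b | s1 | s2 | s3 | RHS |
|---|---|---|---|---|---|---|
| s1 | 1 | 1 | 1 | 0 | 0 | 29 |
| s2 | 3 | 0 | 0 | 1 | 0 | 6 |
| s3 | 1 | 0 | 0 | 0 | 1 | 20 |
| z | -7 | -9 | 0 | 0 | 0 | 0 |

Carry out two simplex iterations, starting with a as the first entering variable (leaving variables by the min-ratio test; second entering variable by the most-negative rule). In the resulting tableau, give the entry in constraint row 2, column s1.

Ratio test on column a — row 1: 29/1 = 29; row 2: 6/3 = 2; row 3: 20/1 = 20. Minimum is 2 at row 2 (s2 leaves); pivot element 3.
Divide row 2 by 3; eliminate column a from the other rows.
Second iteration: most negative z-row entry is -9 in column b, so b enters.
Ratio test on column b — row 1: 27/1 = 27; row 2: entry 0 ≤ 0; row 3: entry 0 ≤ 0. Minimum is 27 at row 1 (s1 leaves); pivot element 1.
Divide row 1 by 1; eliminate column b from the other rows.
After both pivots, the entry at constraint row 2, column s1 is 0.

0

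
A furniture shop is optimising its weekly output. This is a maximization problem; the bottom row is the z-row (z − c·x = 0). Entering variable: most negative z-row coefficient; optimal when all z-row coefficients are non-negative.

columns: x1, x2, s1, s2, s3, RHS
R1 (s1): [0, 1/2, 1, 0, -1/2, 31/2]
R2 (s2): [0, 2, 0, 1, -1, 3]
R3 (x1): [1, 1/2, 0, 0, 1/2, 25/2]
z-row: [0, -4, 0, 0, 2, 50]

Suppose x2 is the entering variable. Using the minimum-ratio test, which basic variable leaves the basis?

Column x2 entries and ratios — s1: (31/2)/(1/2) = 31; s2: 3/2 = 3/2; x1: (25/2)/(1/2) = 25.
Smallest ratio is 3/2 in the row of s2, so s2 leaves.

s2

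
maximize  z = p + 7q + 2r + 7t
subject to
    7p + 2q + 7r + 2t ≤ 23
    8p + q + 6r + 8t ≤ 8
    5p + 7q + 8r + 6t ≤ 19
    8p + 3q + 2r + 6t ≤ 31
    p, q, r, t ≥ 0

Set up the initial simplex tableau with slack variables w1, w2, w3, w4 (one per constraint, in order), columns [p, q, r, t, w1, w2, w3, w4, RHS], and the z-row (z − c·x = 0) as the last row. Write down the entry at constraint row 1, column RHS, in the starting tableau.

The RHS of constraint 1 is b_1 = 23.

23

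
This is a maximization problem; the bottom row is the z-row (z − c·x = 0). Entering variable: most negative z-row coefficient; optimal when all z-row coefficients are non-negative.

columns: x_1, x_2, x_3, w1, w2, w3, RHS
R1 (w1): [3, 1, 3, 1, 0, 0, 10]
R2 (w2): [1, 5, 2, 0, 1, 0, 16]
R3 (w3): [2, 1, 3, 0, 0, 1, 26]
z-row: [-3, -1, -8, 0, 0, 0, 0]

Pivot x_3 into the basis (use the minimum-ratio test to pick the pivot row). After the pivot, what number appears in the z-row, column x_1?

Ratio test on column x_3 — row 1: 10/3 = 10/3; row 2: 16/2 = 8; row 3: 26/3 = 26/3. Minimum is 10/3 at row 1 (w1 leaves); pivot element 3.
Divide row 1 by 3; eliminate column x_3 from the other rows.
z-row update in column x_1: -3 − (-8)·1 = 5.

5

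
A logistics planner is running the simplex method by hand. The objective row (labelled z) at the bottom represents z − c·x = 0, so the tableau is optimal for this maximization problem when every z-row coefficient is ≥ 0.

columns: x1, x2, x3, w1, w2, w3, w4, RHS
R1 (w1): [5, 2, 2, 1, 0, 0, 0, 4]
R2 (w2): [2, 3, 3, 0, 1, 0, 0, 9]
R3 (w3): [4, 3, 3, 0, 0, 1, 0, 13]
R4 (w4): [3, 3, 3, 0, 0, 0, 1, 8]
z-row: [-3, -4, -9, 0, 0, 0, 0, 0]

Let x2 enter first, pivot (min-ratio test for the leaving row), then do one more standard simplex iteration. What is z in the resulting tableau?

Ratio test on column x2 — row 1: 4/2 = 2; row 2: 9/3 = 3; row 3: 13/3 = 13/3; row 4: 8/3 = 8/3. Minimum is 2 at row 1 (w1 leaves); pivot element 2.
Pivot on row 1; the z-row RHS becomes 0 − (-4)·2 = 8.
Next entering variable (most negative z-row entry -5): x3.
Ratio test on column x3 — row 1: 2/1 = 2; row 2: entry 0 ≤ 0; row 3: entry 0 ≤ 0; row 4: entry 0 ≤ 0. Minimum is 2 at row 1 (x2 leaves); pivot element 1.
After the second pivot the z-row RHS is 8 − (-5)·2 = 18.

18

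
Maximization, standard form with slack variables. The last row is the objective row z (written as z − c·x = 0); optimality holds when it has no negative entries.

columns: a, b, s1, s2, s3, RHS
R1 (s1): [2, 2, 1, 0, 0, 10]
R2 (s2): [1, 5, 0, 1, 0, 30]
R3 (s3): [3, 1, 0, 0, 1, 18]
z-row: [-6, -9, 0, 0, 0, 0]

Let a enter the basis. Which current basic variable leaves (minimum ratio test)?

Column a entries and ratios — s1: 10/2 = 5; s2: 30/1 = 30; s3: 18/3 = 6.
Smallest ratio is 5 in the row of s1, so s1 leaves.

s1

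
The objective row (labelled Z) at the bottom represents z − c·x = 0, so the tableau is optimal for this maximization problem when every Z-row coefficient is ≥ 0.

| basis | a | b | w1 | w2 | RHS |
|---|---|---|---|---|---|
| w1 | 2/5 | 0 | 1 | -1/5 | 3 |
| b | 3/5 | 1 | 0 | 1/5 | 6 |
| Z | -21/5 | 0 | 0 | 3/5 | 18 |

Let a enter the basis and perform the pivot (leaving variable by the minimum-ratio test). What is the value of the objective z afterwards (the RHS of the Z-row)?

99/2

Ratio test on column a — row 1: 3/(2/5) = 15/2; row 2: 6/(3/5) = 10. Minimum is 15/2 at row 1 (w1 leaves); pivot element 2/5.
Pivot on row 1; the Z-row RHS becomes 18 − (-21/5)·(15/2) = 99/2.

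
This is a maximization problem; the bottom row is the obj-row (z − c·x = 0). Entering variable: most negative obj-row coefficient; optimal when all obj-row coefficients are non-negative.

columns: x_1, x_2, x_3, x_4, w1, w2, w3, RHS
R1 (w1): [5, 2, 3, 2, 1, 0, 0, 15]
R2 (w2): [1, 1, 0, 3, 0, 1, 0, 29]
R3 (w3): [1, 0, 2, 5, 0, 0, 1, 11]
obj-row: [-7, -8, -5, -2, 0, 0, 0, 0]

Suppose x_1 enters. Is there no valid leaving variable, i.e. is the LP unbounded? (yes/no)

no

Column x_1 has positive entries in row(s) 1, 2, 3, so the ratio test bounds it — not unbounded.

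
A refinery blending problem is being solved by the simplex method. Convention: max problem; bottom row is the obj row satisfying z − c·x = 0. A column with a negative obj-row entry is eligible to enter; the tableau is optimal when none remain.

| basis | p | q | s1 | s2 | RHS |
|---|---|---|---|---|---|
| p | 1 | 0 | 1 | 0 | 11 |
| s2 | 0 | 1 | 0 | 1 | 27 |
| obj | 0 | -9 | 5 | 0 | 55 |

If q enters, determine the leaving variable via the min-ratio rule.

Column q entries and ratios — p: 0 ≤ 0, skip; s2: 27/1 = 27.
Smallest ratio is 27 in the row of s2, so s2 leaves.

s2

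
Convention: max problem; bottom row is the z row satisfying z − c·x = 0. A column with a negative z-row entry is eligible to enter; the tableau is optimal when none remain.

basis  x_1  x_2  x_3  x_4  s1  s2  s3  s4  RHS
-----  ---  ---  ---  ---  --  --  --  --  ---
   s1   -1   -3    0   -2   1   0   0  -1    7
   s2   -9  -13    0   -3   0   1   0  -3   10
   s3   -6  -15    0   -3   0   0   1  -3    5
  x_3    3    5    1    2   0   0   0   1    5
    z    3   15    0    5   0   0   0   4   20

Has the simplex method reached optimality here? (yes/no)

Every z-row coefficient is ≥ 0, so the tableau is optimal.

yes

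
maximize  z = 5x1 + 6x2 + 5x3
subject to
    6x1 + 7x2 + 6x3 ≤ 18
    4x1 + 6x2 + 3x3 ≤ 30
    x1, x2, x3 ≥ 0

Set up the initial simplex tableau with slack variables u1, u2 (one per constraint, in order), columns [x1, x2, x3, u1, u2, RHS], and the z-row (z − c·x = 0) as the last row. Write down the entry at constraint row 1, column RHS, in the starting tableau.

18

The RHS of constraint 1 is b_1 = 18.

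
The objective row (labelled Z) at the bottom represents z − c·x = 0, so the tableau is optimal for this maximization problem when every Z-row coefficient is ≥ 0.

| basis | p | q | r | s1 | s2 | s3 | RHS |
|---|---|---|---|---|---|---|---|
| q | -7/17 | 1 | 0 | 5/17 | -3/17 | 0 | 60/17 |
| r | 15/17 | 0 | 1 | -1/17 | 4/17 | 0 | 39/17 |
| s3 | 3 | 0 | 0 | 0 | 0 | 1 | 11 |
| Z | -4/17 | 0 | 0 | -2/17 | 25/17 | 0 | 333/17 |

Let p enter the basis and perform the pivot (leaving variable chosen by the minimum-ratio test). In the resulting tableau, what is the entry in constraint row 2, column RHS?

Ratio test on column p — row 1: entry -7/17 ≤ 0; row 2: (39/17)/(15/17) = 13/5; row 3: 11/3 = 11/3. Minimum is 13/5 at row 2 (r leaves); pivot element 15/17.
Divide row 2 by 15/17; eliminate column p from the other rows.
In the new row 2, the RHS entry is the old entry divided by the pivot: (39/17)/(15/17) = 13/5.

13/5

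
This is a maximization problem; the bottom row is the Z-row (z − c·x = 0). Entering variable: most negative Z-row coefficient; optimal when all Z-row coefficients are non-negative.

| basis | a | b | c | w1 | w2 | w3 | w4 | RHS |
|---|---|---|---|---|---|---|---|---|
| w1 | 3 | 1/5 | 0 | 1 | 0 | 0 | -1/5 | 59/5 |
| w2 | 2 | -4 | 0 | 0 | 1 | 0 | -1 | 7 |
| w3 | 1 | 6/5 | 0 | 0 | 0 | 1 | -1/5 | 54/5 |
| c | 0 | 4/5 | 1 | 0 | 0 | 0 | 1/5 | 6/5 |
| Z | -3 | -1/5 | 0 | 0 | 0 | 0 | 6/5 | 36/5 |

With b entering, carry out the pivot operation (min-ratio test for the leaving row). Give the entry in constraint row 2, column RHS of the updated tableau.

Ratio test on column b — row 1: (59/5)/(1/5) = 59; row 2: entry -4 ≤ 0; row 3: (54/5)/(6/5) = 9; row 4: (6/5)/(4/5) = 3/2. Minimum is 3/2 at row 4 (c leaves); pivot element 4/5.
Divide row 4 by 4/5; eliminate column b from the other rows.
Row 2 update in column RHS: 7 − (-4)·(3/2) = 13.

13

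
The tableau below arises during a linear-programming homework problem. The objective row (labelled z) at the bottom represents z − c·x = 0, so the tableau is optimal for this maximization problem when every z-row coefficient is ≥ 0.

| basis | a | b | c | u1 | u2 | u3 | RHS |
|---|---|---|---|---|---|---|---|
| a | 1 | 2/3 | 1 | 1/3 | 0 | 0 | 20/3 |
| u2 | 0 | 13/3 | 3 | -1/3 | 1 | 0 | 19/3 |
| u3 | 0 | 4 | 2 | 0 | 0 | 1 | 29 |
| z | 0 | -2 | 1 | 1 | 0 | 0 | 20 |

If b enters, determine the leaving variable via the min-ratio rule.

u2

Column b entries and ratios — a: (20/3)/(2/3) = 10; u2: (19/3)/(13/3) = 19/13; u3: 29/4 = 29/4.
Smallest ratio is 19/13 in the row of u2, so u2 leaves.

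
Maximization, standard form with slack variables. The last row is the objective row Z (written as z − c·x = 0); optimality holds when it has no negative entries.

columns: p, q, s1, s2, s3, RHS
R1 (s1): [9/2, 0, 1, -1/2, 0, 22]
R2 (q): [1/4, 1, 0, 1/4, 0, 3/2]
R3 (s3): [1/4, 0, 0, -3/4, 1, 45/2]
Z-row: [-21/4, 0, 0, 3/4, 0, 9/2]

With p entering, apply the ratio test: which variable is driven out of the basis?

Column p entries and ratios — s1: 22/(9/2) = 44/9; q: (3/2)/(1/4) = 6; s3: (45/2)/(1/4) = 90.
Smallest ratio is 44/9 in the row of s1, so s1 leaves.

s1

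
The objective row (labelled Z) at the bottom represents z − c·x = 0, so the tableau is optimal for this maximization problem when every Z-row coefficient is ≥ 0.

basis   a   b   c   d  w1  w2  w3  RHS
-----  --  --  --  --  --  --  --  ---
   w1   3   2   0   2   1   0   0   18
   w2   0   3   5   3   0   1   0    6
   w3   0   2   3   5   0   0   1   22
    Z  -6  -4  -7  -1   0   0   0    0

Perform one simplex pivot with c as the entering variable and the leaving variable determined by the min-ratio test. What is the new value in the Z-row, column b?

Ratio test on column c — row 1: entry 0 ≤ 0; row 2: 6/5 = 6/5; row 3: 22/3 = 22/3. Minimum is 6/5 at row 2 (w2 leaves); pivot element 5.
Divide row 2 by 5; eliminate column c from the other rows.
Z-row update in column b: -4 − (-7)·(3/5) = 1/5.

1/5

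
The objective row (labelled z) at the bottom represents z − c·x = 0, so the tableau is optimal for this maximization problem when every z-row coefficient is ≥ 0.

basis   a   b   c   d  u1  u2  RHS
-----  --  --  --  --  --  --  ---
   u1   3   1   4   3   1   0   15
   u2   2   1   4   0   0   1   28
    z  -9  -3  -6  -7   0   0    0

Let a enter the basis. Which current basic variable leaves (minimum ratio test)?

Column a entries and ratios — u1: 15/3 = 5; u2: 28/2 = 14.
Smallest ratio is 5 in the row of u1, so u1 leaves.

u1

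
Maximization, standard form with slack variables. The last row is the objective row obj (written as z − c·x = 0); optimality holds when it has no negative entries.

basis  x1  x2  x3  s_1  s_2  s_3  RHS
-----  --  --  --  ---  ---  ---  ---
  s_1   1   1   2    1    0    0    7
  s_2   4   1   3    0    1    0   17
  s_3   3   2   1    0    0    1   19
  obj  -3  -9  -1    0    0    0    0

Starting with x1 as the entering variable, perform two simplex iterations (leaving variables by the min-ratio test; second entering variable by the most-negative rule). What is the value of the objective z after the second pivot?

Ratio test on column x1 — row 1: 7/1 = 7; row 2: 17/4 = 17/4; row 3: 19/3 = 19/3. Minimum is 17/4 at row 2 (s_2 leaves); pivot element 4.
Pivot on row 2; the obj-row RHS becomes 0 − (-3)·(17/4) = 51/4.
Next entering variable (most negative obj-row entry -33/4): x2.
Ratio test on column x2 — row 1: (11/4)/(3/4) = 11/3; row 2: (17/4)/(1/4) = 17; row 3: (25/4)/(5/4) = 5. Minimum is 11/3 at row 1 (s_1 leaves); pivot element 3/4.
After the second pivot the obj-row RHS is 51/4 − (-33/4)·(11/3) = 43.

43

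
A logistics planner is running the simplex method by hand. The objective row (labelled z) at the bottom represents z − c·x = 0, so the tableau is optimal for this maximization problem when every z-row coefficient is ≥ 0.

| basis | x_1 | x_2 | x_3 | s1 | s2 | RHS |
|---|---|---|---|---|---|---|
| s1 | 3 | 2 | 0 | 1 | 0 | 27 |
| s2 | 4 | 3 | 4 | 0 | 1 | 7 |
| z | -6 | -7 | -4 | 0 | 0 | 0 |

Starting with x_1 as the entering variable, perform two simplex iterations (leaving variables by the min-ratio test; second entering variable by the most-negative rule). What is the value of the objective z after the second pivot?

Ratio test on column x_1 — row 1: 27/3 = 9; row 2: 7/4 = 7/4. Minimum is 7/4 at row 2 (s2 leaves); pivot element 4.
Pivot on row 2; the z-row RHS becomes 0 − (-6)·(7/4) = 21/2.
Next entering variable (most negative z-row entry -5/2): x_2.
Ratio test on column x_2 — row 1: entry -1/4 ≤ 0; row 2: (7/4)/(3/4) = 7/3. Minimum is 7/3 at row 2 (x_1 leaves); pivot element 3/4.
After the second pivot the z-row RHS is 21/2 − (-5/2)·(7/3) = 49/3.

49/3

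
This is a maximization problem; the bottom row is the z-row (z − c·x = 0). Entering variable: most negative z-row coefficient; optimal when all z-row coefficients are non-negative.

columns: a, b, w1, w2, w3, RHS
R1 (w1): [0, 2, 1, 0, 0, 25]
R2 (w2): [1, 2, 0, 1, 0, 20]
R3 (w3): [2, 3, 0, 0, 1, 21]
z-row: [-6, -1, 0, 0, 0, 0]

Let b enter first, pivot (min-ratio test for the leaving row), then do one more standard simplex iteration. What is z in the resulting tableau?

Ratio test on column b — row 1: 25/2 = 25/2; row 2: 20/2 = 10; row 3: 21/3 = 7. Minimum is 7 at row 3 (w3 leaves); pivot element 3.
Pivot on row 3; the z-row RHS becomes 0 − (-1)·7 = 7.
Next entering variable (most negative z-row entry -16/3): a.
Ratio test on column a — row 1: entry -4/3 ≤ 0; row 2: entry -1/3 ≤ 0; row 3: 7/(2/3) = 21/2. Minimum is 21/2 at row 3 (b leaves); pivot element 2/3.
After the second pivot the z-row RHS is 7 − (-16/3)·(21/2) = 63.

63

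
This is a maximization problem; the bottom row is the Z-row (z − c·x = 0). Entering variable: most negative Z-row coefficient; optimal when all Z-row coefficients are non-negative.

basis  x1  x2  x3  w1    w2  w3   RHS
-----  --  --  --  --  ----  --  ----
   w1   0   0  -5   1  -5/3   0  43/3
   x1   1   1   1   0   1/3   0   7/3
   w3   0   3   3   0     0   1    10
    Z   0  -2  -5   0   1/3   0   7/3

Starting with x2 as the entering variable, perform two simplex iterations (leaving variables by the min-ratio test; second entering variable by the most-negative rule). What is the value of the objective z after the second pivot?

14

Ratio test on column x2 — row 1: entry 0 ≤ 0; row 2: (7/3)/1 = 7/3; row 3: 10/3 = 10/3. Minimum is 7/3 at row 2 (x1 leaves); pivot element 1.
Pivot on row 2; the Z-row RHS becomes 7/3 − (-2)·(7/3) = 7.
Next entering variable (most negative Z-row entry -3): x3.
Ratio test on column x3 — row 1: entry -5 ≤ 0; row 2: (7/3)/1 = 7/3; row 3: entry 0 ≤ 0. Minimum is 7/3 at row 2 (x2 leaves); pivot element 1.
After the second pivot the Z-row RHS is 7 − (-3)·(7/3) = 14.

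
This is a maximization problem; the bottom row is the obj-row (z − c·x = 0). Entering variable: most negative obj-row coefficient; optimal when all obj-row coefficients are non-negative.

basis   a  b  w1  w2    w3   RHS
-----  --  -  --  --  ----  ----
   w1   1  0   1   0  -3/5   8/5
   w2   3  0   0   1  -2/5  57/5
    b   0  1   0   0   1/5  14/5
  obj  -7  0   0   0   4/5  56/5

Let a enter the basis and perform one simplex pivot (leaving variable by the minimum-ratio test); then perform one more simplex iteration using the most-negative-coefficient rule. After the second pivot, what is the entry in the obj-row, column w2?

17/7

Ratio test on column a — row 1: (8/5)/1 = 8/5; row 2: (57/5)/3 = 19/5; row 3: entry 0 ≤ 0. Minimum is 8/5 at row 1 (w1 leaves); pivot element 1.
Divide row 1 by 1; eliminate column a from the other rows.
Second iteration: most negative obj-row entry is -17/5 in column w3, so w3 enters.
Ratio test on column w3 — row 1: entry -3/5 ≤ 0; row 2: (33/5)/(7/5) = 33/7; row 3: (14/5)/(1/5) = 14. Minimum is 33/7 at row 2 (w2 leaves); pivot element 7/5.
Divide row 2 by 7/5; eliminate column w3 from the other rows.
After both pivots, the entry at the obj-row, column w2 is 17/7.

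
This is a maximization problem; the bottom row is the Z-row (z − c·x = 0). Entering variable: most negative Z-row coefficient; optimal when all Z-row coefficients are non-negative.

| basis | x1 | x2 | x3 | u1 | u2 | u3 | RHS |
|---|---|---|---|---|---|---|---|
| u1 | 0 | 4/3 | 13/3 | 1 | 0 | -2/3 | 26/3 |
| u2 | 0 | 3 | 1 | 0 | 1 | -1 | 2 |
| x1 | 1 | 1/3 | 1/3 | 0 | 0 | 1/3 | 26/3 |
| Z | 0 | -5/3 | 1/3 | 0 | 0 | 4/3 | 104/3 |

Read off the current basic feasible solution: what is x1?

26/3

x1 is basic (row 3); its value is the RHS of that row, 26/3.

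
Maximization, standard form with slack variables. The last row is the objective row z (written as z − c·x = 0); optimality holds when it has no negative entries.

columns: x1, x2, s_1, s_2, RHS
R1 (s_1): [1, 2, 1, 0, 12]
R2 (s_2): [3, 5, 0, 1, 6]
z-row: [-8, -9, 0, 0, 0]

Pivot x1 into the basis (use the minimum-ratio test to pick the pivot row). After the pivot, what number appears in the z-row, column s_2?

8/3

Ratio test on column x1 — row 1: 12/1 = 12; row 2: 6/3 = 2. Minimum is 2 at row 2 (s_2 leaves); pivot element 3.
Divide row 2 by 3; eliminate column x1 from the other rows.
z-row update in column s_2: 0 − (-8)·(1/3) = 8/3.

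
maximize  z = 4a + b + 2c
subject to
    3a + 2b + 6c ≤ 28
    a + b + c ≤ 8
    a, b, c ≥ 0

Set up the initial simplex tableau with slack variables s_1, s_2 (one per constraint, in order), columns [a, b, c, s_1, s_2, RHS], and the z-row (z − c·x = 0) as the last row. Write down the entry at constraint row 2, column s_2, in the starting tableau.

1

Slack s_2 belongs to constraint 2; its column is the unit vector e_2, so the entry in row 2 is 1.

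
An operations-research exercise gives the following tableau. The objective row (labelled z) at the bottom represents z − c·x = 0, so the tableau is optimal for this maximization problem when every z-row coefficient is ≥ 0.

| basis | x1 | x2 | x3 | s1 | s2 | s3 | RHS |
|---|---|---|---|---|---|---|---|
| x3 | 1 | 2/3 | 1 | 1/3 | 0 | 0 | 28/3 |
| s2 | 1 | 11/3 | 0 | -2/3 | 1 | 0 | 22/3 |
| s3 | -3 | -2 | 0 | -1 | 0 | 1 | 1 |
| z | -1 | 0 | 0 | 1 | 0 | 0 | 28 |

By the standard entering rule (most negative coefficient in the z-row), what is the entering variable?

x1

Negative z-row entries: x1: -1.
The most negative is -1 in column x1, so x1 enters.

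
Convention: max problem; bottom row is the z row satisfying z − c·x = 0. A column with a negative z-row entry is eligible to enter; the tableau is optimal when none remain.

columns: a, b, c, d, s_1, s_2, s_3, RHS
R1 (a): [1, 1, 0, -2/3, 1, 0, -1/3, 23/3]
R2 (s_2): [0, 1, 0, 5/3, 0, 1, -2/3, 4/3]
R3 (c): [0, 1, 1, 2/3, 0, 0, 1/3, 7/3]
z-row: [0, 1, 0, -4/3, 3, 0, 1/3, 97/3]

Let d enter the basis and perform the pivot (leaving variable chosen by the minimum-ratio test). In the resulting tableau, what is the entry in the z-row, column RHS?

Ratio test on column d — row 1: entry -2/3 ≤ 0; row 2: (4/3)/(5/3) = 4/5; row 3: (7/3)/(2/3) = 7/2. Minimum is 4/5 at row 2 (s_2 leaves); pivot element 5/3.
Divide row 2 by 5/3; eliminate column d from the other rows.
z-row update in column RHS: 97/3 − (-4/3)·(4/5) = 167/5.

167/5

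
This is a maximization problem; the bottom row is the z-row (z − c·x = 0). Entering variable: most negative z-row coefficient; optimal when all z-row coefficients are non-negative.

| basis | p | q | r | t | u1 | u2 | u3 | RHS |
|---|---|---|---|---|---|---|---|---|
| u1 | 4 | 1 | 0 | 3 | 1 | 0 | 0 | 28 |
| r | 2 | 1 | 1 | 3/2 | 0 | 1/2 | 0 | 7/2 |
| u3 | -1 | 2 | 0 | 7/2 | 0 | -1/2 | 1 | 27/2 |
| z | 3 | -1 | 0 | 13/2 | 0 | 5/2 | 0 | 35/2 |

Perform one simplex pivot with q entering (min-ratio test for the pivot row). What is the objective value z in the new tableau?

21

Ratio test on column q — row 1: 28/1 = 28; row 2: (7/2)/1 = 7/2; row 3: (27/2)/2 = 27/4. Minimum is 7/2 at row 2 (r leaves); pivot element 1.
Pivot on row 2; the z-row RHS becomes 35/2 − (-1)·(7/2) = 21.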